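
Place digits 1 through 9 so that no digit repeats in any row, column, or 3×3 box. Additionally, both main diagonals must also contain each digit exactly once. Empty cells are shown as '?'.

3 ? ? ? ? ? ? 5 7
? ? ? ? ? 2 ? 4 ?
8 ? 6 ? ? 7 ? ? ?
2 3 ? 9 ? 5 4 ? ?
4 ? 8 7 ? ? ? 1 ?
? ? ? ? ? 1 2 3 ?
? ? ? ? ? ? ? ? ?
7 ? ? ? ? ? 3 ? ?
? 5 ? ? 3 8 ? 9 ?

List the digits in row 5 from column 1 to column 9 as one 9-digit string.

498723615

row 2, column 2 = 7 (sole candidate).
row 3, column 8 = 2 (sole candidate).
row 5, column 5 = 2: row 5 has {1,4,7,8}; col 5 has {3}; box has {1,5,7,9}; main diagonal has {1,3,6,7,9}; anti-diagonal has {4,5,7} → only 2 remains.
row 8, column 8 = 8 (sole candidate).
row 9, column 9 = 4 (sole candidate).
row 7, column 7 = 5 (sole candidate).
row 4, column 3 = 1 (hidden single in row 4).
row 9, column 3 = 2 (sole candidate).
row 1, column 2 = 2 (hidden single in row 1).
row 4, column 8 = 7 (hidden single in row 4).
row 7, column 8 = 6 (sole candidate).
row 5, column 6 = 3: in row 5, 3 can only go here (every other open cell in that row sees a 3).
row 5, column 9 = 5: in row 5, 5 can only go here (every other open cell in that row sees a 5).
row 6, column 5 = 4 (hidden single in row 6).
row 6, column 3 = 7 (hidden single in row 6).
row 6, column 1 = 5 (hidden single in row 6).
row 7, column 3 = 3 (hidden single in row 7).
row 7, column 5 = 7 (hidden single in row 7).
row 7, column 2 = 8 (hidden single in row 7).
row 9, column 7 = 7 (hidden single in row 9).
row 9, column 1 = 6 (hidden single in column 1).
row 6, column 4 = 8 (sole candidate).
row 9, column 4 = 1 (sole candidate).
row 4, column 5 = 6 (sole candidate).
row 4, column 9 = 8 (sole candidate).
row 3, column 2 = 4 (hidden single in column 2).
row 1, column 3 = 9 (sole candidate).
row 2, column 1 = 1 (sole candidate).
row 2, column 3 = 5 (sole candidate).
row 7, column 1 = 9 (sole candidate).
row 7, column 6 = 4 (sole candidate).
row 8, column 2 = 1 (sole candidate).
row 8, column 3 = 4 (sole candidate).
row 8, column 9 = 2 (sole candidate).
row 1, column 6 = 6 (sole candidate).
row 2, column 4 = 3 (sole candidate).
row 3, column 4 = 5 (sole candidate).
row 3, column 7 = 9 (sole candidate).
row 5, column 7 = 6: row 5 has {1,2,3,4,5,7,8}; col 7 has {2,3,4,5,7,9}; box has {1,2,3,4,5,7,8} → only 6 remains.
row 6, column 9 = 9 (sole candidate).
row 7, column 4 = 2 (sole candidate).
row 7, column 9 = 1 (sole candidate).
row 8, column 4 = 6 (sole candidate).
row 8, column 6 = 9 (sole candidate).
row 1, column 4 = 4 (sole candidate).
row 2, column 7 = 8 (sole candidate).
row 2, column 9 = 6 (sole candidate).
row 3, column 5 = 1 (sole candidate).
row 3, column 9 = 3 (sole candidate).
row 5, column 2 = 9: row 5 has {1,2,3,4,5,6,7,8}; col 2 has {1,2,3,4,5,7,8}; box has {1,2,3,4,5,7,8} → only 9 remains.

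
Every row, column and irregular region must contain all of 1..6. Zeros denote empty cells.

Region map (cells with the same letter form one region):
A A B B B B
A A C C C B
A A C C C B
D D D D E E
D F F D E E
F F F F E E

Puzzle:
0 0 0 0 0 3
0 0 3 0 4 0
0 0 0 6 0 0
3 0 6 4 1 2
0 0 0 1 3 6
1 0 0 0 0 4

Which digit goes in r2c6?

r4c2 = 5 (sole candidate).
r5c1 = 2 (sole candidate).
r5c2 = 4 (sole candidate).
r5c3 = 5 (sole candidate).
r6c3 = 2 (sole candidate).
r6c4 = 3 (sole candidate).
r6c5 = 5 (sole candidate).
r3c3 = 1 (sole candidate).
r3c5 = 2 (sole candidate).
r3c6 = 5 (sole candidate).
r6c2 = 6 (sole candidate).
r1c3 = 4 (sole candidate).
r1c4 = 2 (sole candidate).
r1c5 = 6 (sole candidate).
r2c4 = 5 (sole candidate).
r2c6 = 1: row 2 has {3,4,5}; col 6 has {2,3,4,5,6}; region has {2,3,4,5,6} → only 1 remains.

1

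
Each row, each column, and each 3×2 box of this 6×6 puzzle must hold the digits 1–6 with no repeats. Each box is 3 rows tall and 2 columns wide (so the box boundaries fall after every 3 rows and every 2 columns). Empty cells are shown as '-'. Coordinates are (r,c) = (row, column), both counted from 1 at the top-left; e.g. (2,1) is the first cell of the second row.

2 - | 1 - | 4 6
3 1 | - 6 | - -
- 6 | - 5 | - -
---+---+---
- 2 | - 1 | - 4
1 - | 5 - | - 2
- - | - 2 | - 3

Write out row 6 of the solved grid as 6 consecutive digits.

(1,2) = 5 (sole candidate).
(1,4) = 3 (sole candidate).
(2,6) = 5 (sole candidate).
(3,1) = 4 (sole candidate).
(3,3) = 2 (sole candidate).
(3,6) = 1 (sole candidate).
(5,4) = 4 (sole candidate).
(5,5) = 6 (sole candidate).
(6,2) = 4: row 6 has {2,3}; col 2 has {1,2,5,6}; box has {1,2} → only 4 remains.
(6,3) = 6: row 6 has {2,3,4}; col 3 has {1,2,5}; box has {1,2,4,5} → only 6 remains.
(2,3) = 4 (sole candidate).
(2,5) = 2 (sole candidate).
(3,5) = 3 (sole candidate).
(4,3) = 3 (sole candidate).
(4,5) = 5 (sole candidate).
(5,2) = 3 (sole candidate).
(6,1) = 5: row 6 has {2,3,4,6}; col 1 has {1,2,3,4}; box has {1,2,3,4} → only 5 remains.
(6,5) = 1: row 6 has {2,3,4,5,6}; col 5 has {2,3,4,5,6}; box has {2,3,4,5,6} → only 1 remains.

546213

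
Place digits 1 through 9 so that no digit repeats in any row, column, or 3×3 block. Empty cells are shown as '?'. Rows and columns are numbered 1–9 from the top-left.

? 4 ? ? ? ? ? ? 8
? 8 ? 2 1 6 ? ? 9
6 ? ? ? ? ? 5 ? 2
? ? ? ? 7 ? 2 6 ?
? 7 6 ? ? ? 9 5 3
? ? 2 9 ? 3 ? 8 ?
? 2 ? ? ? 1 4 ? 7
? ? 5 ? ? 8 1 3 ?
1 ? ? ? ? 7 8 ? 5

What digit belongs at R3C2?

3

R6C7 = 7: row 6 has {2,3,8,9}; col 7 has {1,2,4,5,8,9}; box has {2,3,5,6,8,9} → only 7 remains.
R7C8 = 9: row 7 has {1,2,4,7}; col 8 has {3,5,6,8}; box has {1,3,4,5,7,8} → only 9 remains.
R8C9 = 6: row 8 has {1,3,5,8}; col 9 has {2,3,5,7,8,9}; box has {1,3,4,5,7,8,9} → only 6 remains.
R9C8 = 2: row 9 has {1,5,7,8}; col 8 has {3,5,6,8,9}; box has {1,3,4,5,6,7,8,9} → only 2 remains.
R2C7 = 3: row 2 has {1,2,6,8,9}; col 7 has {1,2,4,5,7,8,9}; box has {2,5,8,9} → only 3 remains.
R8C2 = 9: row 8 has {1,3,5,6,8}; col 2 has {2,4,7,8}; box has {1,2,5} → only 9 remains.
R8C4 = 4: row 8 has {1,3,5,6,8,9}; col 4 has {2,9}; box has {1,7,8} → only 4 remains.
R8C5 = 2: row 8 has {1,3,4,5,6,8,9}; col 5 has {1,7}; box has {1,4,7,8} → only 2 remains.
R1C7 = 6: row 1 has {4,8}; col 7 has {1,2,3,4,5,7,8,9}; box has {2,3,5,8,9} → only 6 remains.
R2C3 = 7: row 2 has {1,2,3,6,8,9}; col 3 has {2,5,6}; box has {4,6,8} → only 7 remains.
R2C8 = 4: row 2 has {1,2,3,6,7,8,9}; col 8 has {2,3,5,6,8,9}; box has {2,3,5,6,8,9} → only 4 remains.
R8C1 = 7: row 8 has {1,2,3,4,5,6,8,9}; col 1 has {1,6}; box has {1,2,5,9} → only 7 remains.
R2C1 = 5: row 2 has {1,2,3,4,6,7,8,9}; col 1 has {1,6,7}; box has {4,6,7,8} → only 5 remains.
R6C1 = 4: row 6 has {2,3,7,8,9}; col 1 has {1,5,6,7}; box has {2,6,7} → only 4 remains.
R6C9 = 1: row 6 has {2,3,4,7,8,9}; col 9 has {2,3,5,6,7,8,9}; box has {2,3,5,6,7,8,9} → only 1 remains.
R4C9 = 4: row 4 has {2,6,7}; col 9 has {1,2,3,5,6,7,8,9}; box has {1,2,3,5,6,7,8,9} → only 4 remains.
R5C1 = 8: row 5 has {3,5,6,7,9}; col 1 has {1,4,5,6,7}; box has {2,4,6,7} → only 8 remains.
R5C4 = 1: row 5 has {3,5,6,7,8,9}; col 4 has {2,4,9}; box has {3,7,9} → only 1 remains.
R5C5 = 4: row 5 has {1,3,5,6,7,8,9}; col 5 has {1,2,7}; box has {1,3,7,9} → only 4 remains.
R5C6 = 2: row 5 has {1,3,4,5,6,7,8,9}; col 6 has {1,3,6,7,8}; box has {1,3,4,7,9} → only 2 remains.
R6C2 = 5: row 6 has {1,2,3,4,7,8,9}; col 2 has {2,4,7,8,9}; box has {2,4,6,7,8} → only 5 remains.
R6C5 = 6: row 6 has {1,2,3,4,5,7,8,9}; col 5 has {1,2,4,7}; box has {1,2,3,4,7,9} → only 6 remains.
R7C1 = 3: row 7 has {1,2,4,7,9}; col 1 has {1,4,5,6,7,8}; box has {1,2,5,7,9} → only 3 remains.
R7C3 = 8: row 7 has {1,2,3,4,7,9}; col 3 has {2,5,6,7}; box has {1,2,3,5,7,9} → only 8 remains.
R7C5 = 5: row 7 has {1,2,3,4,7,8,9}; col 5 has {1,2,4,6,7}; box has {1,2,4,7,8} → only 5 remains.
R9C2 = 6: row 9 has {1,2,5,7,8}; col 2 has {2,4,5,7,8,9}; box has {1,2,3,5,7,8,9} → only 6 remains.
R9C3 = 4: row 9 has {1,2,5,6,7,8}; col 3 has {2,5,6,7,8}; box has {1,2,3,5,6,7,8,9} → only 4 remains.
R9C4 = 3: row 9 has {1,2,4,5,6,7,8}; col 4 has {1,2,4,9}; box has {1,2,4,5,7,8} → only 3 remains.
R9C5 = 9: row 9 has {1,2,3,4,5,6,7,8}; col 5 has {1,2,4,5,6,7}; box has {1,2,3,4,5,7,8} → only 9 remains.
R1C5 = 3: row 1 has {4,6,8}; col 5 has {1,2,4,5,6,7,9}; box has {1,2,6} → only 3 remains.
R3C5 = 8: row 3 has {2,5,6}; col 5 has {1,2,3,4,5,6,7,9}; box has {1,2,3,6} → only 8 remains.
R4C1 = 9: row 4 has {2,4,6,7}; col 1 has {1,3,4,5,6,7,8}; box has {2,4,5,6,7,8} → only 9 remains.
R4C6 = 5: row 4 has {2,4,6,7,9}; col 6 has {1,2,3,6,7,8}; box has {1,2,3,4,6,7,9} → only 5 remains.
R7C4 = 6: row 7 has {1,2,3,4,5,7,8,9}; col 4 has {1,2,3,4,9}; box has {1,2,3,4,5,7,8,9} → only 6 remains.
R1C1 = 2: row 1 has {3,4,6,8}; col 1 has {1,3,4,5,6,7,8,9}; box has {4,5,6,7,8} → only 2 remains.
R1C6 = 9: row 1 has {2,3,4,6,8}; col 6 has {1,2,3,5,6,7,8}; box has {1,2,3,6,8} → only 9 remains.
R3C4 = 7: row 3 has {2,5,6,8}; col 4 has {1,2,3,4,6,9}; box has {1,2,3,6,8,9} → only 7 remains.
R3C6 = 4: row 3 has {2,5,6,7,8}; col 6 has {1,2,3,5,6,7,8,9}; box has {1,2,3,6,7,8,9} → only 4 remains.
R3C8 = 1: row 3 has {2,4,5,6,7,8}; col 8 has {2,3,4,5,6,8,9}; box has {2,3,4,5,6,8,9} → only 1 remains.
R4C4 = 8: row 4 has {2,4,5,6,7,9}; col 4 has {1,2,3,4,6,7,9}; box has {1,2,3,4,5,6,7,9} → only 8 remains.
R1C3 = 1: row 1 has {2,3,4,6,8,9}; col 3 has {2,4,5,6,7,8}; box has {2,4,5,6,7,8} → only 1 remains.
R1C4 = 5: row 1 has {1,2,3,4,6,8,9}; col 4 has {1,2,3,4,6,7,8,9}; box has {1,2,3,4,6,7,8,9} → only 5 remains.
R1C8 = 7: row 1 has {1,2,3,4,5,6,8,9}; col 8 has {1,2,3,4,5,6,8,9}; box has {1,2,3,4,5,6,8,9} → only 7 remains.
R3C2 = 3: row 3 has {1,2,4,5,6,7,8}; col 2 has {2,4,5,6,7,8,9}; box has {1,2,4,5,6,7,8} → only 3 remains.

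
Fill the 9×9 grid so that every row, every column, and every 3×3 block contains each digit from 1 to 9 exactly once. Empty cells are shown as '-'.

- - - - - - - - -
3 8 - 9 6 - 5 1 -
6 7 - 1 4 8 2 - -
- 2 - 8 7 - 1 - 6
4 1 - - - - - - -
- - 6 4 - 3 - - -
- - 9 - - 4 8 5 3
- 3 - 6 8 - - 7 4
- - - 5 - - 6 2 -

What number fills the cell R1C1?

R2C9 = 7: row 2 has {1,3,5,6,8,9}; col 9 has {3,4,6}; box has {1,2,5} → only 7 remains.
R3C3 = 5: row 3 has {1,2,4,6,7,8}; col 3 has {6,9}; box has {3,6,7,8} → only 5 remains.
R3C9 = 9: row 3 has {1,2,4,5,6,7,8}; col 9 has {3,4,6,7}; box has {1,2,5,7} → only 9 remains.
R4C3 = 3: row 4 has {1,2,6,7,8}; col 3 has {5,6,9}; box has {1,2,4,6} → only 3 remains.
R5C4 = 2: row 5 has {1,4}; col 4 has {1,4,5,6,8,9}; box has {3,4,7,8} → only 2 remains.
R7C2 = 6: row 7 has {3,4,5,8,9}; col 2 has {1,2,3,7,8}; box has {3,9} → only 6 remains.
R7C4 = 7: row 7 has {3,4,5,6,8,9}; col 4 has {1,2,4,5,6,8,9}; box has {4,5,6,8} → only 7 remains.
R8C7 = 9: row 8 has {3,4,6,7,8}; col 7 has {1,2,5,6,8}; box has {2,3,4,5,6,7,8} → only 9 remains.
R9C2 = 4: row 9 has {2,5,6}; col 2 has {1,2,3,6,7,8}; box has {3,6,9} → only 4 remains.
R9C9 = 1: row 9 has {2,4,5,6}; col 9 has {3,4,6,7,9}; box has {2,3,4,5,6,7,8,9} → only 1 remains.
R1C2 = 9: row 1 has {}; col 2 has {1,2,3,4,6,7,8}; box has {3,5,6,7,8} → only 9 remains.
R1C4 = 3: row 1 has {9}; col 4 has {1,2,4,5,6,7,8,9}; box has {1,4,6,8,9} → only 3 remains.
R1C7 = 4: row 1 has {3,9}; col 7 has {1,2,5,6,8,9}; box has {1,2,5,7,9} → only 4 remains.
R1C9 = 8: row 1 has {3,4,9}; col 9 has {1,3,4,6,7,9}; box has {1,2,4,5,7,9} → only 8 remains.
R2C6 = 2: row 2 has {1,3,5,6,7,8,9}; col 6 has {3,4,8}; box has {1,3,4,6,8,9} → only 2 remains.
R3C8 = 3: row 3 has {1,2,4,5,6,7,8,9}; col 8 has {1,2,5,7}; box has {1,2,4,5,7,8,9} → only 3 remains.
R5C9 = 5: row 5 has {1,2,4}; col 9 has {1,3,4,6,7,8,9}; box has {1,6} → only 5 remains.
R6C2 = 5: row 6 has {3,4,6}; col 2 has {1,2,3,4,6,7,8,9}; box has {1,2,3,4,6} → only 5 remains.
R6C7 = 7: row 6 has {3,4,5,6}; col 7 has {1,2,4,5,6,8,9}; box has {1,5,6} → only 7 remains.
R6C9 = 2: row 6 has {3,4,5,6,7}; col 9 has {1,3,4,5,6,7,8,9}; box has {1,5,6,7} → only 2 remains.
R8C6 = 1: row 8 has {3,4,6,7,8,9}; col 6 has {2,3,4,8}; box has {4,5,6,7,8} → only 1 remains.
R9C6 = 9: row 9 has {1,2,4,5,6}; col 6 has {1,2,3,4,8}; box has {1,4,5,6,7,8} → only 9 remains.
R1C5 = 5: row 1 has {3,4,8,9}; col 5 has {4,6,7,8}; box has {1,2,3,4,6,8,9} → only 5 remains.
R1C6 = 7: row 1 has {3,4,5,8,9}; col 6 has {1,2,3,4,8,9}; box has {1,2,3,4,5,6,8,9} → only 7 remains.
R1C8 = 6: row 1 has {3,4,5,7,8,9}; col 8 has {1,2,3,5,7}; box has {1,2,3,4,5,7,8,9} → only 6 remains.
R2C3 = 4: row 2 has {1,2,3,5,6,7,8,9}; col 3 has {3,5,6,9}; box has {3,5,6,7,8,9} → only 4 remains.
R4C1 = 9: row 4 has {1,2,3,6,7,8}; col 1 has {3,4,6}; box has {1,2,3,4,5,6} → only 9 remains.
R4C6 = 5: row 4 has {1,2,3,6,7,8,9}; col 6 has {1,2,3,4,7,8,9}; box has {2,3,4,7,8} → only 5 remains.
R4C8 = 4: row 4 has {1,2,3,5,6,7,8,9}; col 8 has {1,2,3,5,6,7}; box has {1,2,5,6,7} → only 4 remains.
R5C5 = 9: row 5 has {1,2,4,5}; col 5 has {4,5,6,7,8}; box has {2,3,4,5,7,8} → only 9 remains.
R5C6 = 6: row 5 has {1,2,4,5,9}; col 6 has {1,2,3,4,5,7,8,9}; box has {2,3,4,5,7,8,9} → only 6 remains.
R5C7 = 3: row 5 has {1,2,4,5,6,9}; col 7 has {1,2,4,5,6,7,8,9}; box has {1,2,4,5,6,7} → only 3 remains.
R5C8 = 8: row 5 has {1,2,3,4,5,6,9}; col 8 has {1,2,3,4,5,6,7}; box has {1,2,3,4,5,6,7} → only 8 remains.
R6C1 = 8: row 6 has {2,3,4,5,6,7}; col 1 has {3,4,6,9}; box has {1,2,3,4,5,6,9} → only 8 remains.
R6C5 = 1: row 6 has {2,3,4,5,6,7,8}; col 5 has {4,5,6,7,8,9}; box has {2,3,4,5,6,7,8,9} → only 1 remains.
R6C8 = 9: row 6 has {1,2,3,4,5,6,7,8}; col 8 has {1,2,3,4,5,6,7,8}; box has {1,2,3,4,5,6,7,8} → only 9 remains.
R7C5 = 2: row 7 has {3,4,5,6,7,8,9}; col 5 has {1,4,5,6,7,8,9}; box has {1,4,5,6,7,8,9} → only 2 remains.
R8C3 = 2: row 8 has {1,3,4,6,7,8,9}; col 3 has {3,4,5,6,9}; box has {3,4,6,9} → only 2 remains.
R9C1 = 7: row 9 has {1,2,4,5,6,9}; col 1 has {3,4,6,8,9}; box has {2,3,4,6,9} → only 7 remains.
R9C3 = 8: row 9 has {1,2,4,5,6,7,9}; col 3 has {2,3,4,5,6,9}; box has {2,3,4,6,7,9} → only 8 remains.
R9C5 = 3: row 9 has {1,2,4,5,6,7,8,9}; col 5 has {1,2,4,5,6,7,8,9}; box has {1,2,4,5,6,7,8,9} → only 3 remains.
R1C3 = 1: row 1 has {3,4,5,6,7,8,9}; col 3 has {2,3,4,5,6,8,9}; box has {3,4,5,6,7,8,9} → only 1 remains.
R5C3 = 7: row 5 has {1,2,3,4,5,6,8,9}; col 3 has {1,2,3,4,5,6,8,9}; box has {1,2,3,4,5,6,8,9} → only 7 remains.
R7C1 = 1: row 7 has {2,3,4,5,6,7,8,9}; col 1 has {3,4,6,7,8,9}; box has {2,3,4,6,7,8,9} → only 1 remains.
R8C1 = 5: row 8 has {1,2,3,4,6,7,8,9}; col 1 has {1,3,4,6,7,8,9}; box has {1,2,3,4,6,7,8,9} → only 5 remains.
R1C1 = 2: row 1 has {1,3,4,5,6,7,8,9}; col 1 has {1,3,4,5,6,7,8,9}; box has {1,3,4,5,6,7,8,9} → only 2 remains.

2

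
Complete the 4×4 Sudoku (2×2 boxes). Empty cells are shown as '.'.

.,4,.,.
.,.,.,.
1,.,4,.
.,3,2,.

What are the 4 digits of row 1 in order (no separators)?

r3c2 = 2 (sole candidate).
r3c4 = 3 (sole candidate).
r4c1 = 4 (sole candidate).
r4c4 = 1 (sole candidate).
r1c4 = 2: row 1 has {4}; col 4 has {1,3}; box has {} → only 2 remains.
r2c2 = 1 (sole candidate).
r2c3 = 3 (sole candidate).
r2c4 = 4 (sole candidate).
r1c1 = 3: row 1 has {2,4}; col 1 has {1,4}; box has {1,4} → only 3 remains.
r1c3 = 1: row 1 has {2,3,4}; col 3 has {2,3,4}; box has {2,3,4} → only 1 remains.

3412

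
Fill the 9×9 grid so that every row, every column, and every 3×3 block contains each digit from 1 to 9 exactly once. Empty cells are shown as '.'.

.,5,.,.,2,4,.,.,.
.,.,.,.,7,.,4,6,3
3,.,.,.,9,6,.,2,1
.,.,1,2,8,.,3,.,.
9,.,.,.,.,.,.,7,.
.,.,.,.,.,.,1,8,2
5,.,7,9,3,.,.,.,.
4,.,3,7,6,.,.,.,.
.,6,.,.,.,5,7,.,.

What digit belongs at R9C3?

9

R1C8 = 9 (sole candidate).
R1C7 = 8 (sole candidate).
R1C9 = 7 (sole candidate).
R3C7 = 5 (sole candidate).
R5C7 = 6 (sole candidate).
R7C7 = 2 (sole candidate).
R8C7 = 9 (sole candidate).
R1C3 = 6 (sole candidate).
R3C4 = 8 (sole candidate).
R1C1 = 1 (sole candidate).
R1C4 = 3 (sole candidate).
R2C6 = 1 (sole candidate).
R3C3 = 4 (sole candidate).
R5C6 = 3 (sole candidate).
R6C3 = 5 (sole candidate).
R6C5 = 4 (sole candidate).
R7C6 = 8 (sole candidate).
R8C6 = 2 (sole candidate).
R9C5 = 1 (sole candidate).
R2C4 = 5 (sole candidate).
R3C2 = 7 (sole candidate).
R4C2 = 4 (sole candidate).
R4C8 = 5 (sole candidate).
R4C9 = 9 (sole candidate).
R5C4 = 1 (sole candidate).
R5C5 = 5 (sole candidate).
R5C9 = 4 (sole candidate).
R6C2 = 3 (sole candidate).
R6C4 = 6 (sole candidate).
R7C2 = 1 (sole candidate).
R7C8 = 4 (sole candidate).
R7C9 = 6 (sole candidate).
R8C2 = 8 (sole candidate).
R8C8 = 1 (sole candidate).
R8C9 = 5 (sole candidate).
R9C1 = 2 (sole candidate).
R9C3 = 9: row 9 has {1,2,5,6,7}; col 3 has {1,3,4,5,6,7}; box has {1,2,3,4,5,6,7,8} → only 9 remains.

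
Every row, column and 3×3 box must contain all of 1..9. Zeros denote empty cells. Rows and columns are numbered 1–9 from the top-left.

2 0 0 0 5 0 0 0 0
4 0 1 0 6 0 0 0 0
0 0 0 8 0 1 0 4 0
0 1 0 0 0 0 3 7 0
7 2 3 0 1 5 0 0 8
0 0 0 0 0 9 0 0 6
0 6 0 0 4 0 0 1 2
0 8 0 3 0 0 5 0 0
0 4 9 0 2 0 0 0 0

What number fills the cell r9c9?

3

r4c5 = 8: row 4 has {1,3,7}; col 5 has {1,2,4,5,6}; box has {1,5,9} → only 8 remains.
r5c8 = 9: row 5 has {1,2,3,5,7,8}; col 8 has {1,4,7}; box has {3,6,7,8} → only 9 remains.
r6c2 = 5: row 6 has {6,9}; col 2 has {1,2,4,6,8}; box has {1,2,3,7} → only 5 remains.
r6c8 = 2: row 6 has {5,6,9}; col 8 has {1,4,7,9}; box has {3,6,7,8,9} → only 2 remains.
r8c1 = 1: row 8 has {3,5,8}; col 1 has {2,4,7}; box has {4,6,8,9} → only 1 remains.
r8c8 = 6: row 8 has {1,3,5,8}; col 8 has {1,2,4,7,9}; box has {1,2,5} → only 6 remains.
r5c7 = 4: row 5 has {1,2,3,5,7,8,9}; col 7 has {3,5}; box has {2,3,6,7,8,9} → only 4 remains.
r6c1 = 8: row 6 has {2,5,6,9}; col 1 has {1,2,4,7}; box has {1,2,3,5,7} → only 8 remains.
r6c3 = 4: row 6 has {2,5,6,8,9}; col 3 has {1,3,9}; box has {1,2,3,5,7,8} → only 4 remains.
r6c4 = 7: row 6 has {2,4,5,6,8,9}; col 4 has {3,8}; box has {1,5,8,9} → only 7 remains.
r6c5 = 3: row 6 has {2,4,5,6,7,8,9}; col 5 has {1,2,4,5,6,8}; box has {1,5,7,8,9} → only 3 remains.
r6c7 = 1: row 6 has {2,3,4,5,6,7,8,9}; col 7 has {3,4,5}; box has {2,3,4,6,7,8,9} → only 1 remains.
r8c6 = 7: row 8 has {1,3,5,6,8}; col 6 has {1,5,9}; box has {2,3,4} → only 7 remains.
r4c3 = 6: row 4 has {1,3,7,8}; col 3 has {1,3,4,9}; box has {1,2,3,4,5,7,8} → only 6 remains.
r4c9 = 5: row 4 has {1,3,6,7,8}; col 9 has {2,6,8}; box has {1,2,3,4,6,7,8,9} → only 5 remains.
r5c4 = 6: row 5 has {1,2,3,4,5,7,8,9}; col 4 has {3,7,8}; box has {1,3,5,7,8,9} → only 6 remains.
r7c6 = 8: row 7 has {1,2,4,6}; col 6 has {1,5,7,9}; box has {2,3,4,7} → only 8 remains.
r8c3 = 2: row 8 has {1,3,5,6,7,8}; col 3 has {1,3,4,6,9}; box has {1,4,6,8,9} → only 2 remains.
r8c5 = 9: row 8 has {1,2,3,5,6,7,8}; col 5 has {1,2,3,4,5,6,8}; box has {2,3,4,7,8} → only 9 remains.
r8c9 = 4: row 8 has {1,2,3,5,6,7,8,9}; col 9 has {2,5,6,8}; box has {1,2,5,6} → only 4 remains.
r9c6 = 6: row 9 has {2,4,9}; col 6 has {1,5,7,8,9}; box has {2,3,4,7,8,9} → only 6 remains.
r3c5 = 7: row 3 has {1,4,8}; col 5 has {1,2,3,4,5,6,8,9}; box has {1,5,6,8} → only 7 remains.
r4c1 = 9: row 4 has {1,3,5,6,7,8}; col 1 has {1,2,4,7,8}; box has {1,2,3,4,5,6,7,8} → only 9 remains.
r7c4 = 5: row 7 has {1,2,4,6,8}; col 4 has {3,6,7,8}; box has {2,3,4,6,7,8,9} → only 5 remains.
r9c4 = 1: row 9 has {2,4,6,9}; col 4 has {3,5,6,7,8}; box has {2,3,4,5,6,7,8,9} → only 1 remains.
r3c3 = 5: row 3 has {1,4,7,8}; col 3 has {1,2,3,4,6,9}; box has {1,2,4} → only 5 remains.
r7c1 = 3: row 7 has {1,2,4,5,6,8}; col 1 has {1,2,4,7,8,9}; box has {1,2,4,6,8,9} → only 3 remains.
r7c3 = 7: row 7 has {1,2,3,4,5,6,8}; col 3 has {1,2,3,4,5,6,9}; box has {1,2,3,4,6,8,9} → only 7 remains.
r7c7 = 9: row 7 has {1,2,3,4,5,6,7,8}; col 7 has {1,3,4,5}; box has {1,2,4,5,6} → only 9 remains.
r9c1 = 5: row 9 has {1,2,4,6,9}; col 1 has {1,2,3,4,7,8,9}; box has {1,2,3,4,6,7,8,9} → only 5 remains.
r1c3 = 8: row 1 has {2,5}; col 3 has {1,2,3,4,5,6,7,9}; box has {1,2,4,5} → only 8 remains.
r1c8 = 3: row 1 has {2,5,8}; col 8 has {1,2,4,6,7,9}; box has {4} → only 3 remains.
r3c1 = 6: row 3 has {1,4,5,7,8}; col 1 has {1,2,3,4,5,7,8,9}; box has {1,2,4,5,8} → only 6 remains.
r3c7 = 2: row 3 has {1,4,5,6,7,8}; col 7 has {1,3,4,5,9}; box has {3,4} → only 2 remains.
r3c9 = 9: row 3 has {1,2,4,5,6,7,8}; col 9 has {2,4,5,6,8}; box has {2,3,4} → only 9 remains.
r9c8 = 8: row 9 has {1,2,4,5,6,9}; col 8 has {1,2,3,4,6,7,9}; box has {1,2,4,5,6,9} → only 8 remains.
r1c6 = 4: row 1 has {2,3,5,8}; col 6 has {1,5,6,7,8,9}; box has {1,5,6,7,8} → only 4 remains.
r2c8 = 5: row 2 has {1,4,6}; col 8 has {1,2,3,4,6,7,8,9}; box has {2,3,4,9} → only 5 remains.
r2c9 = 7: row 2 has {1,4,5,6}; col 9 has {2,4,5,6,8,9}; box has {2,3,4,5,9} → only 7 remains.
r3c2 = 3: row 3 has {1,2,4,5,6,7,8,9}; col 2 has {1,2,4,5,6,8}; box has {1,2,4,5,6,8} → only 3 remains.
r4c6 = 2: row 4 has {1,3,5,6,7,8,9}; col 6 has {1,4,5,6,7,8,9}; box has {1,3,5,6,7,8,9} → only 2 remains.
r9c7 = 7: row 9 has {1,2,4,5,6,8,9}; col 7 has {1,2,3,4,5,9}; box has {1,2,4,5,6,8,9} → only 7 remains.
r9c9 = 3: row 9 has {1,2,4,5,6,7,8,9}; col 9 has {2,4,5,6,7,8,9}; box has {1,2,4,5,6,7,8,9} → only 3 remains.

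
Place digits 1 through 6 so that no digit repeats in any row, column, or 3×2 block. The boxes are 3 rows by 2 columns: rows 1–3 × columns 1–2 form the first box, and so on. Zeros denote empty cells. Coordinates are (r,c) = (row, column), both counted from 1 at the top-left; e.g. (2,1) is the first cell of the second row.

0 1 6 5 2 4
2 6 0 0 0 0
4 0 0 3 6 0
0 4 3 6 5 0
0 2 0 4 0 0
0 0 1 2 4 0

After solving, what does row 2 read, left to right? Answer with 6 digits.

264135

(1,1) = 3: row 1 has {1,2,4,5,6}; col 1 has {2,4}; box has {1,2,4,6} → only 3 remains.
(2,3) = 4: row 2 has {2,6}; col 3 has {1,3,6}; box has {3,5,6} → only 4 remains.
(2,4) = 1: row 2 has {2,4,6}; col 4 has {2,3,4,5,6}; box has {3,4,5,6} → only 1 remains.
(2,5) = 3: row 2 has {1,2,4,6}; col 5 has {2,4,5,6}; box has {2,4,6} → only 3 remains.
(2,6) = 5: row 2 has {1,2,3,4,6}; col 6 has {4}; box has {2,3,4,6} → only 5 remains.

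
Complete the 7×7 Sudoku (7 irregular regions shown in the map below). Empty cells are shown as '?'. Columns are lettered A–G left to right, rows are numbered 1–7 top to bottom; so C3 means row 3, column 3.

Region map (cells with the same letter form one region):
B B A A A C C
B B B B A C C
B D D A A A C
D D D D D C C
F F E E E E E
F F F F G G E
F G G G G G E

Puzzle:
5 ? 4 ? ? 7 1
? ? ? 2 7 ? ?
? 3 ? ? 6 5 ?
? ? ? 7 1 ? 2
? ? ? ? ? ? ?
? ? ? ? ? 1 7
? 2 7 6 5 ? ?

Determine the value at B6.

5

B1 = 6: row 1 has {1,4,5,7}; col 2 has {2,3}; region has {2,5} → only 6 remains.
D1 = 3: row 1 has {1,4,5,6,7}; col 4 has {2,6,7}; region has {4,5,6,7} → only 3 remains.
E1 = 2: row 1 has {1,3,4,5,6,7}; col 5 has {1,5,6,7}; region has {3,4,5,6,7} → only 2 remains.
C3 = 2: row 3 has {3,5,6}; col 3 has {4,7}; region has {1,3,7} → only 2 remains.
D3 = 1: row 3 has {2,3,5,6}; col 4 has {2,3,6,7}; region has {2,3,4,5,6,7} → only 1 remains.
G3 = 4: row 3 has {1,2,3,5,6}; col 7 has {1,2,7}; region has {1,2,7} → only 4 remains.
G7 = 3: row 7 has {2,5,6,7}; col 7 has {1,2,4,7}; region has {7} → only 3 remains.
A3 = 7: row 3 has {1,2,3,4,5,6}; col 1 has {5}; region has {2,5,6} → only 7 remains.
E5 = 4: row 5 has {}; col 5 has {1,2,5,6,7}; region has {3,7} → only 4 remains.
E6 = 3: row 6 has {1,7}; col 5 has {1,2,4,5,6,7}; region has {1,2,5,6,7} → only 3 remains.
F7 = 4: row 7 has {2,3,5,6,7}; col 6 has {1,5,7}; region has {1,2,3,5,6,7} → only 4 remains.
D5 = 5: row 5 has {4}; col 4 has {1,2,3,6,7}; region has {3,4,7} → only 5 remains.
G5 = 6: row 5 has {4,5}; col 7 has {1,2,3,4,7}; region has {3,4,5,7} → only 6 remains.
D6 = 4: row 6 has {1,3,7}; col 4 has {1,2,3,5,6,7}; region has {} → only 4 remains.
A7 = 1: row 7 has {2,3,4,5,6,7}; col 1 has {5,7}; region has {4} → only 1 remains.
G2 = 5: row 2 has {2,7}; col 7 has {1,2,3,4,6,7}; region has {1,2,4,7} → only 5 remains.
B5 = 7: row 5 has {4,5,6}; col 2 has {2,3,6}; region has {1,4} → only 7 remains.
C5 = 1: row 5 has {4,5,6,7}; col 3 has {2,4,7}; region has {3,4,5,6,7} → only 1 remains.
F5 = 2: row 5 has {1,4,5,6,7}; col 6 has {1,4,5,7}; region has {1,3,4,5,6,7} → only 2 remains.
B6 = 5: row 6 has {1,3,4,7}; col 2 has {2,3,6,7}; region has {1,4,7} → only 5 remains.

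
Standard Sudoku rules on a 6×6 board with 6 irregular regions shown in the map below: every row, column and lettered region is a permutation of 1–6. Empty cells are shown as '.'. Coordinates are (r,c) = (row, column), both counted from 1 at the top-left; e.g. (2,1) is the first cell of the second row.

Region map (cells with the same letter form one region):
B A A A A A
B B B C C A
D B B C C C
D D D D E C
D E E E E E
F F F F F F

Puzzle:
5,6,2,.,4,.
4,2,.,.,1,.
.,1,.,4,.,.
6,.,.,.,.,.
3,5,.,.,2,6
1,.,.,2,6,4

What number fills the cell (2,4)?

6

(3,1) = 2: row 3 has {1,4}; col 1 has {1,3,4,5,6}; region has {3,6} → only 2 remains.
(4,2) = 4: row 4 has {6}; col 2 has {1,2,5,6}; region has {2,3,6} → only 4 remains.
(4,5) = 3: row 4 has {4,6}; col 5 has {1,2,4,6}; region has {2,5,6} → only 3 remains.
(5,4) = 1: row 5 has {2,3,5,6}; col 4 has {2,4}; region has {2,3,5,6} → only 1 remains.
(6,2) = 3: row 6 has {1,2,4,6}; col 2 has {1,2,4,5,6}; region has {1,2,4,6} → only 3 remains.
(6,3) = 5: row 6 has {1,2,3,4,6}; col 3 has {2}; region has {1,2,3,4,6} → only 5 remains.
(1,4) = 3: row 1 has {2,4,5,6}; col 4 has {1,2,4}; region has {2,4,6} → only 3 remains.
(1,6) = 1: row 1 has {2,3,4,5,6}; col 6 has {4,6}; region has {2,3,4,6} → only 1 remains.
(2,6) = 5: row 2 has {1,2,4}; col 6 has {1,4,6}; region has {1,2,3,4,6} → only 5 remains.
(3,5) = 5: row 3 has {1,2,4}; col 5 has {1,2,3,4,6}; region has {1,4} → only 5 remains.
(3,6) = 3: row 3 has {1,2,4,5}; col 6 has {1,4,5,6}; region has {1,4,5} → only 3 remains.
(4,3) = 1: row 4 has {3,4,6}; col 3 has {2,5}; region has {2,3,4,6} → only 1 remains.
(4,4) = 5: row 4 has {1,3,4,6}; col 4 has {1,2,3,4}; region has {1,2,3,4,6} → only 5 remains.
(4,6) = 2: row 4 has {1,3,4,5,6}; col 6 has {1,3,4,5,6}; region has {1,3,4,5} → only 2 remains.
(5,3) = 4: row 5 has {1,2,3,5,6}; col 3 has {1,2,5}; region has {1,2,3,5,6} → only 4 remains.
(2,4) = 6: row 2 has {1,2,4,5}; col 4 has {1,2,3,4,5}; region has {1,2,3,4,5} → only 6 remains.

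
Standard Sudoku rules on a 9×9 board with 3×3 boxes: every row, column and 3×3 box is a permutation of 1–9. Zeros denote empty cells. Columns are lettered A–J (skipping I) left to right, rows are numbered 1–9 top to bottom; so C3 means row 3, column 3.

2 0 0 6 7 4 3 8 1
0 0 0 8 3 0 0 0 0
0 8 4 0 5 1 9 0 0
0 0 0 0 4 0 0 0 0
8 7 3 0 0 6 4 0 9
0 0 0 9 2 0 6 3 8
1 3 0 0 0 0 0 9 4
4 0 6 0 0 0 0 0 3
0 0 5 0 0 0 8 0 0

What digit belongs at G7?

2

C1 = 9 (sole candidate).
D3 = 2 (sole candidate).
E5 = 1 (sole candidate).
A6 = 5 (sole candidate).
C6 = 1 (sole candidate).
F6 = 7 (sole candidate).
B1 = 5 (sole candidate).
C2 = 7 (sole candidate).
F2 = 9 (sole candidate).
C4 = 2 (sole candidate).
D5 = 5 (sole candidate).
H5 = 2 (sole candidate).
B6 = 4 (sole candidate).
C7 = 8 (sole candidate).
D7 = 7 (sole candidate).
E7 = 6 (sole candidate).
D8 = 1 (sole candidate).
E9 = 9 (sole candidate).
A2 = 6 (sole candidate).
B2 = 1 (sole candidate).
A3 = 3 (sole candidate).
A4 = 9 (sole candidate).
B4 = 6 (sole candidate).
D4 = 3 (sole candidate).
F4 = 8 (sole candidate).
E8 = 8 (sole candidate).
A9 = 7 (sole candidate).
B9 = 2 (sole candidate).
D9 = 4 (sole candidate).
F9 = 3 (sole candidate).
J9 = 6 (sole candidate).
J3 = 7 (sole candidate).
J4 = 5 (sole candidate).
B8 = 9 (sole candidate).
H9 = 1 (sole candidate).
J2 = 2 (sole candidate).
H3 = 6 (sole candidate).
H4 = 7 (sole candidate).
H8 = 5 (sole candidate).
G2 = 5 (sole candidate).
H2 = 4 (sole candidate).
G4 = 1 (sole candidate).
G7 = 2: row 7 has {1,3,4,6,7,8,9}; col 7 has {1,3,4,5,6,8,9}; box has {1,3,4,5,6,8,9} → only 2 remains.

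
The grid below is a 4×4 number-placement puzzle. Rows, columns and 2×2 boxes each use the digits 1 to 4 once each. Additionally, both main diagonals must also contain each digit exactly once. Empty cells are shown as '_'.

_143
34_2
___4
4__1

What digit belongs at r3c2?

2

r1c1 = 2: row 1 has {1,3,4}; col 1 has {3,4}; box has {1,3,4}; main diagonal has {1,4} → only 2 remains.
r2c3 = 1: row 2 has {2,3,4}; col 3 has {4}; box has {2,3,4}; anti-diagonal has {3,4} → only 1 remains.
r3c1 = 1: row 3 has {4}; col 1 has {2,3,4}; box has {4} → only 1 remains.
r3c2 = 2: row 3 has {1,4}; col 2 has {1,4}; box has {1,4}; anti-diagonal has {1,3,4} → only 2 remains.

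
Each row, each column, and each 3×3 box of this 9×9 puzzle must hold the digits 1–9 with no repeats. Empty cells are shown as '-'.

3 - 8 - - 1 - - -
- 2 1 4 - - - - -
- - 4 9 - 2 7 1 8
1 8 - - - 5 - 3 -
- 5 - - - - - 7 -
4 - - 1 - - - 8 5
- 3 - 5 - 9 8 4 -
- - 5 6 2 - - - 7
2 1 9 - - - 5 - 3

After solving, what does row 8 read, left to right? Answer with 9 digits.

845623197

row 1, column 4 = 7 (sole candidate).
row 3, column 2 = 6 (sole candidate).
row 4, column 4 = 2 (sole candidate).
row 8, column 1 = 8: row 8 has {2,5,6,7}; col 1 has {1,2,3,4}; box has {1,2,3,5,9} → only 8 remains.
row 8, column 2 = 4: row 8 has {2,5,6,7,8}; col 2 has {1,2,3,5,6,8}; box has {1,2,3,5,8,9} → only 4 remains.
row 8, column 6 = 3: row 8 has {2,4,5,6,7,8}; col 6 has {1,2,5,9}; box has {2,5,6,9} → only 3 remains.
row 8, column 8 = 9: row 8 has {2,3,4,5,6,7,8}; col 8 has {1,3,4,7,8}; box has {3,4,5,7,8} → only 9 remains.
row 9, column 4 = 8 (sole candidate).
row 9, column 8 = 6 (sole candidate).
row 1, column 2 = 9 (sole candidate).
row 2, column 8 = 5 (sole candidate).
row 3, column 1 = 5 (sole candidate).
row 3, column 5 = 3 (sole candidate).
row 5, column 4 = 3 (sole candidate).
row 6, column 2 = 7 (sole candidate).
row 6, column 6 = 6 (sole candidate).
row 8, column 7 = 1: row 8 has {2,3,4,5,6,7,8,9}; col 7 has {5,7,8}; box has {3,4,5,6,7,8,9} → only 1 remains.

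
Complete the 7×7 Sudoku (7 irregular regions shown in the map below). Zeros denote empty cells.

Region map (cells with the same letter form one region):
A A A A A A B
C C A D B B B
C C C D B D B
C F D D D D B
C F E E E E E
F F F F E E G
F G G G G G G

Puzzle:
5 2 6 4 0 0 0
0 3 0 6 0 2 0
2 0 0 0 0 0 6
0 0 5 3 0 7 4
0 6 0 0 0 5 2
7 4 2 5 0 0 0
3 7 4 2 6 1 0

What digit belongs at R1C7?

R1C6 = 3: row 1 has {2,4,5,6}; col 6 has {1,2,5,7}; region has {2,4,5,6} → only 3 remains.
R3C4 = 1: row 3 has {2,6}; col 4 has {2,3,4,5,6}; region has {3,5,6,7} → only 1 remains.
R3C6 = 4: row 3 has {1,2,6}; col 6 has {1,2,3,5,7}; region has {1,3,5,6,7} → only 4 remains.
R4C2 = 1: row 4 has {3,4,5,7}; col 2 has {2,3,4,6,7}; region has {2,3,4,5,6,7} → only 1 remains.
R4C5 = 2: row 4 has {1,3,4,5,7}; col 5 has {6}; region has {1,3,4,5,6,7} → only 2 remains.
R5C4 = 7: row 5 has {2,5,6}; col 4 has {1,2,3,4,5,6}; region has {2,5} → only 7 remains.
R6C6 = 6: row 6 has {2,4,5,7}; col 6 has {1,2,3,4,5,7}; region has {2,5,7} → only 6 remains.
R6C7 = 3: row 6 has {2,4,5,6,7}; col 7 has {2,4,6}; region has {1,2,4,6,7} → only 3 remains.
R7C7 = 5: row 7 has {1,2,3,4,6,7}; col 7 has {2,3,4,6}; region has {1,2,3,4,6,7} → only 5 remains.
R3C2 = 5: row 3 has {1,2,4,6}; col 2 has {1,2,3,4,6,7}; region has {2,3} → only 5 remains.
R3C3 = 7: row 3 has {1,2,4,5,6}; col 3 has {2,4,5,6}; region has {2,3,5} → only 7 remains.
R3C5 = 3: row 3 has {1,2,4,5,6,7}; col 5 has {2,6}; region has {2,4,6} → only 3 remains.
R4C1 = 6: row 4 has {1,2,3,4,5,7}; col 1 has {2,3,5,7}; region has {2,3,5,7} → only 6 remains.
R6C5 = 1: row 6 has {2,3,4,5,6,7}; col 5 has {2,3,6}; region has {2,5,6,7} → only 1 remains.
R1C5 = 7: row 1 has {2,3,4,5,6}; col 5 has {1,2,3,6}; region has {2,3,4,5,6} → only 7 remains.
R1C7 = 1: row 1 has {2,3,4,5,6,7}; col 7 has {2,3,4,5,6}; region has {2,3,4,6} → only 1 remains.

1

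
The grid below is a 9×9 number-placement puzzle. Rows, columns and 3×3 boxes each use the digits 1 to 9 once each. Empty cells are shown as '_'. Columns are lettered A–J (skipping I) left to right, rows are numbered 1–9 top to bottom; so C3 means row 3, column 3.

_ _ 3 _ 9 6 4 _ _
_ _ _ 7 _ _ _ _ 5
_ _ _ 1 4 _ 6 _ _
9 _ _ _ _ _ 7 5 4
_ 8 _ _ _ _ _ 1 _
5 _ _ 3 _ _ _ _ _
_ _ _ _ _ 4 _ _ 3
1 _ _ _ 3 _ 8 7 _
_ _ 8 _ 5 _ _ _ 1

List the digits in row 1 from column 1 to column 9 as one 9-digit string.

213596487

B1 = 1: in row 1, 1 can only go here (every other open cell in that row sees a 1).
D1 = 5: in row 1, 5 can only go here (every other open cell in that row sees a 5).
G2 = 1: in row 2, 1 can only go here (every other open cell in that row sees a 1).
B4 = 3: in row 4, 3 can only go here (every other open cell in that row sees a 3).
G5 = 3: in row 5, 3 can only go here (every other open cell in that row sees a 3).
F5 = 5: in row 5, 5 can only go here (every other open cell in that row sees a 5).
E7 = 1: in row 7, 1 can only go here (every other open cell in that row sees a 1).
D7 = 8: in row 7, 8 can only go here (every other open cell in that row sees an 8).
A9 = 3: in row 9, 3 can only go here (every other open cell in that row sees a 3).
D5 = 4: in column 4, 4 can only go here (every other open cell in that column sees a 4).
J5 = 9: in row 5, 9 can only go here (every other open cell in that row sees a 9).
G6 = 2: row 6 has {3,5}; col 7 has {1,3,4,6,7,8}; box has {1,3,4,5,7,9} → only 2 remains.
G9 = 9: row 9 has {1,3,5,8}; col 7 has {1,2,3,4,6,7,8}; box has {1,3,7,8} → only 9 remains.
G7 = 5: row 7 has {1,3,4,8}; col 7 has {1,2,3,4,6,7,8,9}; box has {1,3,7,8,9} → only 5 remains.
F6 = 9: in row 6, 9 can only go here (every other open cell in that row sees a 9).
F8 = 2: row 8 has {1,3,7,8}; col 6 has {4,5,6,9}; box has {1,3,4,5,8} → only 2 remains.
J8 = 6: row 8 has {1,2,3,7,8}; col 9 has {1,3,4,5,9}; box has {1,3,5,7,8,9} → only 6 remains.
D9 = 6: row 9 has {1,3,5,8,9}; col 4 has {1,3,4,5,7,8}; box has {1,2,3,4,5,8} → only 6 remains.
F9 = 7: row 9 has {1,3,5,6,8,9}; col 6 has {2,4,5,6,9}; box has {1,2,3,4,5,6,8} → only 7 remains.
D4 = 2: row 4 has {3,4,5,7,9}; col 4 has {1,3,4,5,6,7,8}; box has {3,4,5,9} → only 2 remains.
J6 = 8: row 6 has {2,3,5,9}; col 9 has {1,3,4,5,6,9}; box has {1,2,3,4,5,7,9} → only 8 remains.
H7 = 2: row 7 has {1,3,4,5,8}; col 8 has {1,5,7}; box has {1,3,5,6,7,8,9} → only 2 remains.
D8 = 9: row 8 has {1,2,3,6,7,8}; col 4 has {1,2,3,4,5,6,7,8}; box has {1,2,3,4,5,6,7,8} → only 9 remains.
H9 = 4: row 9 has {1,3,5,6,7,8,9}; col 8 has {1,2,5,7}; box has {1,2,3,5,6,7,8,9} → only 4 remains.
H1 = 8: row 1 has {1,3,4,5,6,9}; col 8 has {1,2,4,5,7}; box has {1,4,5,6} → only 8 remains.
H6 = 6: row 6 has {2,3,5,8,9}; col 8 has {1,2,4,5,7,8}; box has {1,2,3,4,5,7,8,9} → only 6 remains.
B9 = 2: row 9 has {1,3,4,5,6,7,8,9}; col 2 has {1,3,8}; box has {1,3,8} → only 2 remains.
E6 = 7: row 6 has {2,3,5,6,8,9}; col 5 has {1,3,4,5,9}; box has {2,3,4,5,9} → only 7 remains.
E5 = 6: row 5 has {1,3,4,5,8,9}; col 5 has {1,3,4,5,7,9}; box has {2,3,4,5,7,9} → only 6 remains.
B6 = 4: row 6 has {2,3,5,6,7,8,9}; col 2 has {1,2,3,8}; box has {3,5,8,9} → only 4 remains.
C6 = 1: row 6 has {2,3,4,5,6,7,8,9}; col 3 has {3,8}; box has {3,4,5,8,9} → only 1 remains.
B8 = 5: row 8 has {1,2,3,6,7,8,9}; col 2 has {1,2,3,4,8}; box has {1,2,3,8} → only 5 remains.
C8 = 4: row 8 has {1,2,3,5,6,7,8,9}; col 3 has {1,3,8}; box has {1,2,3,5,8} → only 4 remains.
C4 = 6: row 4 has {2,3,4,5,7,9}; col 3 has {1,3,4,8}; box has {1,3,4,5,8,9} → only 6 remains.
E4 = 8: row 4 has {2,3,4,5,6,7,9}; col 5 has {1,3,4,5,6,7,9}; box has {2,3,4,5,6,7,9} → only 8 remains.
F4 = 1: row 4 has {2,3,4,5,6,7,8,9}; col 6 has {2,4,5,6,7,9}; box has {2,3,4,5,6,7,8,9} → only 1 remains.
E2 = 2: row 2 has {1,5,7}; col 5 has {1,3,4,5,6,7,8,9}; box has {1,4,5,6,7,9} → only 2 remains.
C2 = 9: row 2 has {1,2,5,7}; col 3 has {1,3,4,6,8}; box has {1,3} → only 9 remains.
H2 = 3: row 2 has {1,2,5,7,9}; col 8 has {1,2,4,5,6,7,8}; box has {1,4,5,6,8} → only 3 remains.
B3 = 7: row 3 has {1,4,6}; col 2 has {1,2,3,4,5,8}; box has {1,3,9} → only 7 remains.
H3 = 9: row 3 has {1,4,6,7}; col 8 has {1,2,3,4,5,6,7,8}; box has {1,3,4,5,6,8} → only 9 remains.
J3 = 2: row 3 has {1,4,6,7,9}; col 9 has {1,3,4,5,6,8,9}; box has {1,3,4,5,6,8,9} → only 2 remains.
C7 = 7: row 7 has {1,2,3,4,5,8}; col 3 has {1,3,4,6,8,9}; box has {1,2,3,4,5,8} → only 7 remains.
A1 = 2: row 1 has {1,3,4,5,6,8,9}; col 1 has {1,3,5,9}; box has {1,3,7,9} → only 2 remains.
J1 = 7: row 1 has {1,2,3,4,5,6,8,9}; col 9 has {1,2,3,4,5,6,8,9}; box has {1,2,3,4,5,6,8,9} → only 7 remains.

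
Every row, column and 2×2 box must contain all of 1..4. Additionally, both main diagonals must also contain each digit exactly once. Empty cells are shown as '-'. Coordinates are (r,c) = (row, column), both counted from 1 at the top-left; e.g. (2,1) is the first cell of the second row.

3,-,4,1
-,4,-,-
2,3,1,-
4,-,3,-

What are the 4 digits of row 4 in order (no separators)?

4132

(1,2) = 2 (sole candidate).
(2,1) = 1 (sole candidate).
(2,3) = 2 (sole candidate).
(2,4) = 3 (sole candidate).
(3,4) = 4 (sole candidate).
(4,2) = 1: row 4 has {3,4}; col 2 has {2,3,4}; box has {2,3,4} → only 1 remains.
(4,4) = 2: row 4 has {1,3,4}; col 4 has {1,3,4}; box has {1,3,4}; main diagonal has {1,3,4} → only 2 remains.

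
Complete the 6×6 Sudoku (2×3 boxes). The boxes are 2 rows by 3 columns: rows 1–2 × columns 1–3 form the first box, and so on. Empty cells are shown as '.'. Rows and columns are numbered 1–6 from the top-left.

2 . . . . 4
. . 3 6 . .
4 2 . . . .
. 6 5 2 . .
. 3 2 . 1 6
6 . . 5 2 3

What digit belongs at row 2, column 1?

row 2, column 5 = 5: row 2 has {3,6}; col 5 has {1,2}; box has {4,6} → only 5 remains.
row 3, column 3 = 1: row 3 has {2,4}; col 3 has {2,3,5}; box has {2,4,5,6} → only 1 remains.
row 3, column 4 = 3: row 3 has {1,2,4}; col 4 has {2,5,6}; box has {2} → only 3 remains.
row 3, column 5 = 6: row 3 has {1,2,3,4}; col 5 has {1,2,5}; box has {2,3} → only 6 remains.
row 3, column 6 = 5: row 3 has {1,2,3,4,6}; col 6 has {3,4,6}; box has {2,3,6} → only 5 remains.
row 4, column 1 = 3: row 4 has {2,5,6}; col 1 has {2,4,6}; box has {1,2,4,5,6} → only 3 remains.
row 4, column 5 = 4: row 4 has {2,3,5,6}; col 5 has {1,2,5,6}; box has {2,3,5,6} → only 4 remains.
row 4, column 6 = 1: row 4 has {2,3,4,5,6}; col 6 has {3,4,5,6}; box has {2,3,4,5,6} → only 1 remains.
row 5, column 1 = 5: row 5 has {1,2,3,6}; col 1 has {2,3,4,6}; box has {2,3,6} → only 5 remains.
row 5, column 4 = 4: row 5 has {1,2,3,5,6}; col 4 has {2,3,5,6}; box has {1,2,3,5,6} → only 4 remains.
row 6, column 3 = 4: row 6 has {2,3,5,6}; col 3 has {1,2,3,5}; box has {2,3,5,6} → only 4 remains.
row 1, column 3 = 6: row 1 has {2,4}; col 3 has {1,2,3,4,5}; box has {2,3} → only 6 remains.
row 1, column 4 = 1: row 1 has {2,4,6}; col 4 has {2,3,4,5,6}; box has {4,5,6} → only 1 remains.
row 1, column 5 = 3: row 1 has {1,2,4,6}; col 5 has {1,2,4,5,6}; box has {1,4,5,6} → only 3 remains.
row 2, column 1 = 1: row 2 has {3,5,6}; col 1 has {2,3,4,5,6}; box has {2,3,6} → only 1 remains.

1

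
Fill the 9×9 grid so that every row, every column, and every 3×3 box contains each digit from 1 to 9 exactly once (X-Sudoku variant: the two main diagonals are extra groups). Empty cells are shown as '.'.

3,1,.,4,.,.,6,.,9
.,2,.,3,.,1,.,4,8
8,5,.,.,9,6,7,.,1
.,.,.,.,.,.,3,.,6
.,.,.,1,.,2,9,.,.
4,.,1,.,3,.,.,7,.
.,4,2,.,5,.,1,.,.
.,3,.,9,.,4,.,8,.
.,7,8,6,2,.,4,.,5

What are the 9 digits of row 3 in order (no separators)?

854296731

row 1, column 3 = 7: row 1 has {1,3,4,6,9}; col 3 has {1,2,8}; box has {1,2,3,5,8} → only 7 remains.
row 1, column 5 = 8: row 1 has {1,3,4,6,7,9}; col 5 has {2,3,5,9}; box has {1,3,4,6,9} → only 8 remains.
row 1, column 6 = 5: row 1 has {1,3,4,6,7,8,9}; col 6 has {1,2,4,6}; box has {1,3,4,6,8,9} → only 5 remains.
row 1, column 8 = 2: row 1 has {1,3,4,5,6,7,8,9}; col 8 has {4,7,8}; box has {1,4,6,7,8,9} → only 2 remains.
row 2, column 5 = 7: row 2 has {1,2,3,4,8}; col 5 has {2,3,5,8,9}; box has {1,3,4,5,6,8,9} → only 7 remains.
row 2, column 7 = 5: row 2 has {1,2,3,4,7,8}; col 7 has {1,3,4,6,7,9}; box has {1,2,4,6,7,8,9} → only 5 remains.
row 3, column 3 = 4: row 3 has {1,5,6,7,8,9}; col 3 has {1,2,7,8}; box has {1,2,3,5,7,8}; main diagonal has {1,2,3,5,8} → only 4 remains.
row 3, column 4 = 2: row 3 has {1,4,5,6,7,8,9}; col 4 has {1,3,4,6,9}; box has {1,3,4,5,6,7,8,9} → only 2 remains.
row 3, column 8 = 3: row 3 has {1,2,4,5,6,7,8,9}; col 8 has {2,4,7,8}; box has {1,2,4,5,6,7,8,9} → only 3 remains.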